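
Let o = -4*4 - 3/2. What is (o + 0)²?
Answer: 1225/4 ≈ 306.25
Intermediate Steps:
o = -35/2 (o = -16 - 3*½ = -16 - 3/2 = -35/2 ≈ -17.500)
(o + 0)² = (-35/2 + 0)² = (-35/2)² = 1225/4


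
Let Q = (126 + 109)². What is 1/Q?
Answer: 1/55225 ≈ 1.8108e-5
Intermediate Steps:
Q = 55225 (Q = 235² = 55225)
1/Q = 1/55225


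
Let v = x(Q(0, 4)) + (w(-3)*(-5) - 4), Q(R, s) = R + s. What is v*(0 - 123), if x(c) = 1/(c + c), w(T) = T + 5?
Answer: 13653/8 ≈ 1706.6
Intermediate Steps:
w(T) = 5 + T
x(c) = 1/(2*c)
v = -111/8 (v = 1/(2*(0 + 4)) + ((5 - 3)*(-5) - 4) = (1/2)/4 + (2*(-5) - 4) = (1/2)*(1/4) + (-10 - 4) = 1/8 - 14 = -111/8 ≈ -13.875)
v*(0 - 123) = -111*(0 - 123)/8 = -111/8*(-123) = 13653/8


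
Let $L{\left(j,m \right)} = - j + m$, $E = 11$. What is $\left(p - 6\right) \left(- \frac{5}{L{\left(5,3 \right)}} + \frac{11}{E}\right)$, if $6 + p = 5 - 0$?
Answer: $- \frac{49}{2} \approx -24.5$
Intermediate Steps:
$L{\left(j,m \right)} = m - j$
$p = -1$ ($p = -6 + \left(5 - 0\right) = -6 + \left(5 + 0\right) = -6 + 5 = -1$)
$\left(p - 6\right) \left(- \frac{5}{L{\left(5,3 \right)}} + \frac{11}{E}\right) = \left(-1 - 6\right) \left(- \frac{5}{3 - 5} + \frac{11}{11}\right) = - 7 \left(- \frac{5}{3 - 5} + 11 \cdot \frac{1}{11}\right) = - 7 \left(- \frac{5}{-2} + 1\right) = - 7 \left(\left(-5\right) \left(- \frac{1}{2}\right) + 1\right) = - 7 \left(\frac{5}{2} + 1\right) = \left(-7\right) \frac{7}{2} = - \frac{49}{2}$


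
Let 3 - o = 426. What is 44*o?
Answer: -18612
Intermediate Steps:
o = -423 (o = 3 - 1*426 = 3 - 426 = -423)
44*o = 44*(-423) = -18612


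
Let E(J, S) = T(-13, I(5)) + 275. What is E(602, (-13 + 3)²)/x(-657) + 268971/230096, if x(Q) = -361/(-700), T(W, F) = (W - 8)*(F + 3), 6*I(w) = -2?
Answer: 35370815331/83064656 ≈ 425.82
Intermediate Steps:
I(w) = -⅓ (I(w) = (⅙)*(-2) = -⅓)
T(W, F) = (-8 + W)*(3 + F)
E(J, S) = 219 (E(J, S) = (-24 - 8*(-⅓) + 3*(-13) - ⅓*(-13)) + 275 = (-24 + 8/3 - 39 + 13/3) + 275 = -56 + 275 = 219)
x(Q) = 361/700 (x(Q) = -361*(-1/700) = 361/700)
E(602, (-13 + 3)²)/x(-657) + 268971/230096 = 219/(361/700) + 268971/230096 = 219*(700/361) + 268971*(1/230096) = 153300/361 + 268971/230096 = 35370815331/83064656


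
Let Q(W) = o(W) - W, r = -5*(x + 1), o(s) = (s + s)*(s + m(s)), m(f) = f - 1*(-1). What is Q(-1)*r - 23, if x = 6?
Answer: -128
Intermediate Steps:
m(f) = 1 + f (m(f) = f + 1 = 1 + f)
o(s) = 2*s*(1 + 2*s) (o(s) = (s + s)*(s + (1 + s)) = (2*s)*(1 + 2*s) = 2*s*(1 + 2*s))
r = -35 (r = -5*(6 + 1) = -5*7 = -35)
Q(W) = -W + 2*W*(1 + 2*W) (Q(W) = 2*W*(1 + 2*W) - W = -W + 2*W*(1 + 2*W))
Q(-1)*r - 23 = -(1 + 4*(-1))*(-35) - 23 = -(1 - 4)*(-35) - 23 = -1*(-3)*(-35) - 23 = 3*(-35) - 23 = -105 - 23 = -128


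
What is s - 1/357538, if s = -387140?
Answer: -138417261321/357538 ≈ -3.8714e+5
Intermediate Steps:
s - 1/357538 = -387140 - 1/357538 = -138417261321/357538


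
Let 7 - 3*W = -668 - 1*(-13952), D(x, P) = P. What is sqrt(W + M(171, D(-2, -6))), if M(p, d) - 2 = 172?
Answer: I*sqrt(38265)/3 ≈ 65.205*I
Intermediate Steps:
M(p, d) = 174 (M(p, d) = 2 + 172 = 174)
W = -13277/3 (W = 7/3 - (-668 - 1*(-13952))/3 = 7/3 - (-668 + 13952)/3 = 7/3 - 1/3*13284 = 7/3 - 4428 = -13277/3 ≈ -4425.7)
sqrt(W + M(171, D(-2, -6))) = sqrt(-13277/3 + 174) = sqrt(-12755/3) = I*sqrt(38265)/3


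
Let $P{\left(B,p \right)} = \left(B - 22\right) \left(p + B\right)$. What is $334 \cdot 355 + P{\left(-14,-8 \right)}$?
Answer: $119362$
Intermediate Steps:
$P{\left(B,p \right)} = \left(-22 + B\right) \left(B + p\right)$
$334 \cdot 355 + P{\left(-14,-8 \right)} = 334 \cdot 355 - \left(-596 - 196\right) = 118570 + \left(196 + 308 + 176 + 112\right) = 118570 + 792 = 119362$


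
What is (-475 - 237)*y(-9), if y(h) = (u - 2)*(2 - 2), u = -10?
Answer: 0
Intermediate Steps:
y(h) = 0 (y(h) = (-10 - 2)*(2 - 2) = -12*0 = 0)
(-475 - 237)*y(-9) = (-475 - 237)*0 = -712*0 = 0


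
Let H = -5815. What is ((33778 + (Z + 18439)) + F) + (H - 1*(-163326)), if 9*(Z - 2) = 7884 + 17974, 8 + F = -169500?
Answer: 387856/9 ≈ 43095.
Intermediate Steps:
F = -169508 (F = -8 - 169500 = -169508)
Z = 25876/9 (Z = 2 + (7884 + 17974)/9 = 2 + (⅑)*25858 = 2 + 25858/9 = 25876/9 ≈ 2875.1)
((33778 + (Z + 18439)) + F) + (H - 1*(-163326)) = ((33778 + (25876/9 + 18439)) - 169508) + (-5815 - 1*(-163326)) = ((33778 + 191827/9) - 169508) + (-5815 + 163326) = (495829/9 - 169508) + 157511 = -1029743/9 + 157511 = 387856/9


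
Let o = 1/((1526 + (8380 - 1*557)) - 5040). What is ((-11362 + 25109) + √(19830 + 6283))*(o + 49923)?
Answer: 2957230005376/4309 + 215118208*√26113/4309 ≈ 6.9436e+8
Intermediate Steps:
o = 1/4309 (o = 1/((1526 + (8380 - 557)) - 5040) = 1/((1526 + 7823) - 5040) = 1/(9349 - 5040) = 1/4309 ≈ 0.00023207)
((-11362 + 25109) + √(19830 + 6283))*(o + 49923) = ((-11362 + 25109) + √(19830 + 6283))*(1/4309 + 49923) = (13747 + √26113)*(215118208/4309) = 2957230005376/4309 + 215118208*√26113/4309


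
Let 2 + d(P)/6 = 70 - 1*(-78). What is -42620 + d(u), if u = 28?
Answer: -41744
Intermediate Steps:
d(P) = 876 (d(P) = -12 + 6*(70 - 1*(-78)) = -12 + 6*(70 + 78) = -12 + 6*148 = -12 + 888 = 876)
-42620 + d(u) = -42620 + 876 = -41744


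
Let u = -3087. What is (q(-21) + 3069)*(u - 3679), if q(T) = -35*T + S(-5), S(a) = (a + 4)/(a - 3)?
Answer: -102954839/4 ≈ -2.5739e+7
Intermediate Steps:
S(a) = (4 + a)/(-3 + a)
q(T) = ⅛ - 35*T (q(T) = -35*T + (4 - 5)/(-3 - 5) = -35*T - 1/(-8) = -35*T - ⅛*(-1) = -35*T + ⅛ = ⅛ - 35*T)
(q(-21) + 3069)*(u - 3679) = ((⅛ - 35*(-21)) + 3069)*(-3087 - 3679) = ((⅛ + 735) + 3069)*(-6766) = (5881/8 + 3069)*(-6766) = (30433/8)*(-6766) = -102954839/4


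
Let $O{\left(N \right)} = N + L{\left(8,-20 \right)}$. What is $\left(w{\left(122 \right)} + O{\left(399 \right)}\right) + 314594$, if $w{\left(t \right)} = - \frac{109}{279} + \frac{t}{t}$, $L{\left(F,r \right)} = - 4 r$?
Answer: $\frac{87905537}{279} \approx 3.1507 \cdot 10^{5}$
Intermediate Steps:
$w{\left(t \right)} = \frac{170}{279}$ ($w{\left(t \right)} = \left(-109\right) \frac{1}{279} + 1 = - \frac{109}{279} + 1 = \frac{170}{279}$)
$O{\left(N \right)} = 80 + N$ ($O{\left(N \right)} = N - -80 = N + 80 = 80 + N$)
$\left(w{\left(122 \right)} + O{\left(399 \right)}\right) + 314594 = \left(\frac{170}{279} + \left(80 + 399\right)\right) + 314594 = \left(\frac{170}{279} + 479\right) + 314594 = \frac{133811}{279} + 314594 = \frac{87905537}{279}$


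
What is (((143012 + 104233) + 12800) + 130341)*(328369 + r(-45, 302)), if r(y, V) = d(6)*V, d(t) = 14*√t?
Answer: 128190660434 + 1650552008*√6 ≈ 1.3223e+11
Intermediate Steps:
r(y, V) = 14*V*√6 (r(y, V) = (14*√6)*V = 14*V*√6)
(((143012 + 104233) + 12800) + 130341)*(328369 + r(-45, 302)) = (((143012 + 104233) + 12800) + 130341)*(328369 + 14*302*√6) = ((247245 + 12800) + 130341)*(328369 + 4228*√6) = (260045 + 130341)*(328369 + 4228*√6) = 390386*(328369 + 4228*√6) = 128190660434 + 1650552008*√6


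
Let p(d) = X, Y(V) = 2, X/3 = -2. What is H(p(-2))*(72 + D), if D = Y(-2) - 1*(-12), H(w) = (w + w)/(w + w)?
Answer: 86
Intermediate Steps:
X = -6 (X = 3*(-2) = -6)
p(d) = -6
H(w) = 1 (H(w) = (2*w)/((2*w)) = (2*w)*(1/(2*w)) = 1)
D = 14 (D = 2 - 1*(-12) = 2 + 12 = 14)
H(p(-2))*(72 + D) = 1*(72 + 14) = 1*86 = 86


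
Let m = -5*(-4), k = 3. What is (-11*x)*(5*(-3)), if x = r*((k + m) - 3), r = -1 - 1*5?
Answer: -19800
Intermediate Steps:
m = 20
r = -6 (r = -1 - 5 = -6)
x = -120 (x = -6*((3 + 20) - 3) = -6*(23 - 3) = -6*20 = -120)
(-11*x)*(5*(-3)) = (-11*(-120))*(5*(-3)) = 1320*(-15) = -19800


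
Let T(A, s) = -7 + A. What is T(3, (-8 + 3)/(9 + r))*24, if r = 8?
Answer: -96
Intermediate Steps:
T(3, (-8 + 3)/(9 + r))*24 = (-7 + 3)*24 = -4*24 = -96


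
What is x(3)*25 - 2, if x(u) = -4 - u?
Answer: -177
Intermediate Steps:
x(3)*25 - 2 = (-4 - 1*3)*25 - 2 = (-4 - 3)*25 - 2 = -7*25 - 2 = -175 - 2 = -177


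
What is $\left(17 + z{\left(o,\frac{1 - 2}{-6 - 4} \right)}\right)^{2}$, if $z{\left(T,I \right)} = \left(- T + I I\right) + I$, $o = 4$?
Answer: $\frac{1718721}{10000} \approx 171.87$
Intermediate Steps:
$z{\left(T,I \right)} = I + I^{2} - T$ ($z{\left(T,I \right)} = \left(- T + I^{2}\right) + I = \left(I^{2} - T\right) + I = I + I^{2} - T$)
$\left(17 + z{\left(o,\frac{1 - 2}{-6 - 4} \right)}\right)^{2} = \left(17 + \left(\frac{1 - 2}{-6 - 4} + \left(\frac{1 - 2}{-6 - 4}\right)^{2} - 4\right)\right)^{2} = \left(17 - \left(\frac{39}{10} - \frac{1}{100}\right)\right)^{2} = \left(17 + \left(\frac{1}{10} + \left(\frac{1}{10}\right)^{2} - 4\right)\right)^{2} = \left(17 + \left(\frac{1}{10} + \frac{1}{100} - 4\right)\right)^{2} = \left(17 - \frac{389}{100}\right)^{2} = \left(\frac{1311}{100}\right)^{2} = \frac{1718721}{10000}$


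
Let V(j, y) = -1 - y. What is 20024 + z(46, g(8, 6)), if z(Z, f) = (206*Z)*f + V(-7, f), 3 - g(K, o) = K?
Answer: -27352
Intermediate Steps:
g(K, o) = 3 - K
z(Z, f) = -1 - f + 206*Z*f (z(Z, f) = (206*Z)*f + (-1 - f) = 206*Z*f + (-1 - f) = -1 - f + 206*Z*f)
20024 + z(46, g(8, 6)) = 20024 + (-1 - (3 - 1*8) + 206*46*(3 - 1*8)) = 20024 + (-1 - (3 - 8) + 206*46*(3 - 8)) = 20024 + (-1 - 1*(-5) + 206*46*(-5)) = 20024 + (-1 + 5 - 47380) = 20024 - 47376 = -27352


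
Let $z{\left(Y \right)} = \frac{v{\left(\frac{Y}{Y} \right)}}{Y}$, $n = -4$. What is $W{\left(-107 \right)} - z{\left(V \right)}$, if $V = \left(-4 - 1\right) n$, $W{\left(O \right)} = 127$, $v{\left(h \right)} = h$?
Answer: $\frac{2539}{20} \approx 126.95$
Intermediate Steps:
$V = 20$ ($V = \left(-4 - 1\right) \left(-4\right) = \left(-5\right) \left(-4\right) = 20$)
$z{\left(Y \right)} = \frac{1}{Y}$ ($z{\left(Y \right)} = \frac{Y \frac{1}{Y}}{Y} = 1 \frac{1}{Y} = \frac{1}{Y}$)
$W{\left(-107 \right)} - z{\left(V \right)} = 127 - \frac{1}{20} = \frac{2539}{20}$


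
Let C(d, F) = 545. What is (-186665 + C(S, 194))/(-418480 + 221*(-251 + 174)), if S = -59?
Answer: 186120/435497 ≈ 0.42737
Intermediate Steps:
(-186665 + C(S, 194))/(-418480 + 221*(-251 + 174)) = (-186665 + 545)/(-418480 + 221*(-251 + 174)) = -186120/(-418480 + 221*(-77)) = -186120/(-418480 - 17017) = -186120/(-435497) = -186120*(-1/435497) = 186120/435497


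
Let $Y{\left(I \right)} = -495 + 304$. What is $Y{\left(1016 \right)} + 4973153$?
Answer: $4972962$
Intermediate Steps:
$Y{\left(I \right)} = -191$
$Y{\left(1016 \right)} + 4973153 = -191 + 4973153 = 4972962$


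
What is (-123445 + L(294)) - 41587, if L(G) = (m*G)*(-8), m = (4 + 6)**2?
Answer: -400232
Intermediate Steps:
m = 100 (m = 10**2 = 100)
L(G) = -800*G (L(G) = (100*G)*(-8) = -800*G)
(-123445 + L(294)) - 41587 = (-123445 - 800*294) - 41587 = (-123445 - 235200) - 41587 = -358645 - 41587 = -400232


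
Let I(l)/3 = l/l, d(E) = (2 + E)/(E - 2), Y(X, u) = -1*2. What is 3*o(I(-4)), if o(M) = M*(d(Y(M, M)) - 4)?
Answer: -36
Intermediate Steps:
Y(X, u) = -2
d(E) = (2 + E)/(-2 + E)
I(l) = 3 (I(l) = 3*(l/l) = 3*1 = 3)
o(M) = -4*M (o(M) = M*((2 - 2)/(-2 - 2) - 4) = M*(0/(-4) - 4) = M*(-¼*0 - 4) = M*(0 - 4) = M*(-4) = -4*M)
3*o(I(-4)) = 3*(-4*3) = 3*(-12) = -36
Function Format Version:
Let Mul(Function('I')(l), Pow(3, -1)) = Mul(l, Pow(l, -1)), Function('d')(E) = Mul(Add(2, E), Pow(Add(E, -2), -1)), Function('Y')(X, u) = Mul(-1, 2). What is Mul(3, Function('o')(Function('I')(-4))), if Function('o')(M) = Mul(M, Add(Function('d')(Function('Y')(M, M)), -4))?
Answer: -36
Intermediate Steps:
Function('Y')(X, u) = -2
Function('d')(E) = Mul(Pow(Add(-2, E), -1), Add(2, E)) (Function('d')(E) = Mul(Add(2, E), Pow(Add(-2, E), -1)) = Mul(Pow(Add(-2, E), -1), Add(2, E)))
Function('I')(l) = 3 (Function('I')(l) = Mul(3, Mul(l, Pow(l, -1))) = Mul(3, 1) = 3)
Function('o')(M) = Mul(-4, M) (Function('o')(M) = Mul(M, Add(Mul(Pow(Add(-2, -2), -1), Add(2, -2)), -4)) = Mul(M, Add(Mul(Pow(-4, -1), 0), -4)) = Mul(M, Add(Mul(Rational(-1, 4), 0), -4)) = Mul(M, Add(0, -4)) = Mul(M, -4) = Mul(-4, M))
Mul(3, Function('o')(Function('I')(-4))) = Mul(3, Mul(-4, 3)) = Mul(3, -12) = -36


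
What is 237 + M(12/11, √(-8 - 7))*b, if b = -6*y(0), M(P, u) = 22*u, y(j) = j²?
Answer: 237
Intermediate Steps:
b = 0 (b = -6*0² = -6*0 = 0)
237 + M(12/11, √(-8 - 7))*b = 237 + (22*√(-8 - 7))*0 = 237 + (22*√(-15))*0 = 237 + (22*(I*√15))*0 = 237 + (22*I*√15)*0 = 237 + 0 = 237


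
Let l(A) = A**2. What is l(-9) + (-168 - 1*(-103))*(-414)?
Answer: 26991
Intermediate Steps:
l(-9) + (-168 - 1*(-103))*(-414) = (-9)**2 + (-168 - 1*(-103))*(-414) = 81 + (-168 + 103)*(-414) = 81 - 65*(-414) = 81 + 26910 = 26991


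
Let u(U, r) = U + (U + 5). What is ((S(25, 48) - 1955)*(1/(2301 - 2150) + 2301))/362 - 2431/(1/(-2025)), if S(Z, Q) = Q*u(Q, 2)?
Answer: 135046952843/27331 ≈ 4.9412e+6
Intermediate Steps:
u(U, r) = 5 + 2*U (u(U, r) = U + (5 + U) = 5 + 2*U)
S(Z, Q) = Q*(5 + 2*Q)
((S(25, 48) - 1955)*(1/(2301 - 2150) + 2301))/362 - 2431/(1/(-2025)) = ((48*(5 + 2*48) - 1955)*(1/(2301 - 2150) + 2301))/362 - 2431/(1/(-2025)) = ((48*(5 + 96) - 1955)*(1/151 + 2301))*(1/362) - 2431/(-1/2025) = ((48*101 - 1955)*(1/151 + 2301))*(1/362) - 2431*(-2025) = ((4848 - 1955)*(347452/151))*(1/362) + 4922775 = (2893*(347452/151))*(1/362) + 4922775 = (1005178636/151)*(1/362) + 4922775 = 502589318/27331 + 4922775 = 135046952843/27331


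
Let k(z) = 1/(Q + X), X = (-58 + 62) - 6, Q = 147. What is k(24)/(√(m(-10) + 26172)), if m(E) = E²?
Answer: √1642/952360 ≈ 4.2549e-5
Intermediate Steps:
X = -2 (X = 4 - 6 = -2)
k(z) = 1/145 (k(z) = 1/(147 - 2) = 1/145)
k(24)/(√(m(-10) + 26172)) = 1/(145*(√((-10)² + 26172))) = 1/(145*(√(100 + 26172))) = 1/(145*(√26272)) = 1/(145*((4*√1642))) = (√1642/6568)/145 = √1642/952360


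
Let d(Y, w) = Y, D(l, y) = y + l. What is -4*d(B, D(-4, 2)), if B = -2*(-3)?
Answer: -24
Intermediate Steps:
B = 6
D(l, y) = l + y
-4*d(B, D(-4, 2)) = -4*6 = -24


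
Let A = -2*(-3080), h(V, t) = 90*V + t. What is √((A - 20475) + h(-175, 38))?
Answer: I*√30027 ≈ 173.28*I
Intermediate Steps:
h(V, t) = t + 90*V
A = 6160
√((A - 20475) + h(-175, 38)) = √((6160 - 20475) + (38 + 90*(-175))) = √(-14315 + (38 - 15750)) = √(-14315 - 15712) = √(-30027) = I*√30027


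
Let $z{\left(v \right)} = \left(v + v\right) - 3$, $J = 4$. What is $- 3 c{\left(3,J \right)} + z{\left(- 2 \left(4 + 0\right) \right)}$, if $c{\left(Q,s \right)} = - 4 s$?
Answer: $29$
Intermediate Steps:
$z{\left(v \right)} = -3 + 2 v$ ($z{\left(v \right)} = 2 v - 3 = -3 + 2 v$)
$- 3 c{\left(3,J \right)} + z{\left(- 2 \left(4 + 0\right) \right)} = - 3 \left(\left(-4\right) 4\right) + \left(-3 + 2 \left(- 2 \left(4 + 0\right)\right)\right) = \left(-3\right) \left(-16\right) + \left(-3 + 2 \left(\left(-2\right) 4\right)\right) = 48 + \left(-3 + 2 \left(-8\right)\right) = 48 - 19 = 29$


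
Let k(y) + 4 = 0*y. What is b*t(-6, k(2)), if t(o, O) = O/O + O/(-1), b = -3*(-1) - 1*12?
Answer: -45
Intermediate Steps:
b = -9 (b = 3 - 12 = -9)
k(y) = -4 (k(y) = -4 + 0*y = -4 + 0 = -4)
t(o, O) = 1 - O (t(o, O) = 1 + O*(-1) = 1 - O)
b*t(-6, k(2)) = -9*(1 - 1*(-4)) = -9*(1 + 4) = -9*5 = -45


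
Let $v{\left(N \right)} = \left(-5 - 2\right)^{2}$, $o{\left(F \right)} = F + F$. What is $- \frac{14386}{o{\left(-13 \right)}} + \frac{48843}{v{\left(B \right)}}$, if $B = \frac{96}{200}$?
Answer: $\frac{987416}{637} \approx 1550.1$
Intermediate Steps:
$o{\left(F \right)} = 2 F$
$B = \frac{12}{25}$ ($B = 96 \cdot \frac{1}{200} = \frac{12}{25} \approx 0.48$)
$v{\left(N \right)} = 49$ ($v{\left(N \right)} = \left(-7\right)^{2} = 49$)
$- \frac{14386}{o{\left(-13 \right)}} + \frac{48843}{v{\left(B \right)}} = - \frac{14386}{2 \left(-13\right)} + \frac{48843}{49} = - \frac{14386}{-26} + 48843 \cdot \frac{1}{49} = \left(-14386\right) \left(- \frac{1}{26}\right) + \frac{48843}{49} = \frac{7193}{13} + \frac{48843}{49} = \frac{987416}{637}$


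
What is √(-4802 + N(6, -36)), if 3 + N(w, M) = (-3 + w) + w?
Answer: 2*I*√1199 ≈ 69.253*I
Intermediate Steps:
N(w, M) = -6 + 2*w (N(w, M) = -3 + ((-3 + w) + w) = -3 + (-3 + 2*w) = -6 + 2*w)
√(-4802 + N(6, -36)) = √(-4802 + (-6 + 2*6)) = √(-4802 + (-6 + 12)) = √(-4802 + 6) = √(-4796) = 2*I*√1199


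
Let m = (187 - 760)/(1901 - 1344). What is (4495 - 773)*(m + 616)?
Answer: 1274930158/557 ≈ 2.2889e+6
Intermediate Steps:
m = -573/557 ≈ -1.0287
(4495 - 773)*(m + 616) = (4495 - 773)*(-573/557 + 616) = 3722*(342539/557) = 1274930158/557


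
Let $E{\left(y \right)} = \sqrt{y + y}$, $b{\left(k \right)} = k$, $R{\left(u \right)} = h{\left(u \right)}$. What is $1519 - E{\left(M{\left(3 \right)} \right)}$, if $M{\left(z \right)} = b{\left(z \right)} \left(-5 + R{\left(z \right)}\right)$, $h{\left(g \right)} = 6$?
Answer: $1519 - \sqrt{6} \approx 1516.6$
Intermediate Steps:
$R{\left(u \right)} = 6$
$M{\left(z \right)} = z$ ($M{\left(z \right)} = z \left(-5 + 6\right) = z 1 = z$)
$E{\left(y \right)} = \sqrt{2} \sqrt{y}$ ($E{\left(y \right)} = \sqrt{2 y} = \sqrt{2} \sqrt{y}$)
$1519 - E{\left(M{\left(3 \right)} \right)} = 1519 - \sqrt{2} \sqrt{3} = 1519 - \sqrt{6}$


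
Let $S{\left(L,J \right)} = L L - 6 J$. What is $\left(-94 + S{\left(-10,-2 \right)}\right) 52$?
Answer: $936$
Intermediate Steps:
$S{\left(L,J \right)} = L^{2} - 6 J$
$\left(-94 + S{\left(-10,-2 \right)}\right) 52 = \left(-94 + \left(\left(-10\right)^{2} - -12\right)\right) 52 = \left(-94 + \left(100 + 12\right)\right) 52 = \left(-94 + 112\right) 52 = 18 \cdot 52 = 936$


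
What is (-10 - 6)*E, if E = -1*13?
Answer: 208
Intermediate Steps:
E = -13
(-10 - 6)*E = (-10 - 6)*(-13) = -16*(-13) = 208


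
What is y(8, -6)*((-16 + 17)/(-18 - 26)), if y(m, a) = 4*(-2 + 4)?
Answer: -2/11 ≈ -0.18182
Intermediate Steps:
y(m, a) = 8 (y(m, a) = 4*2 = 8)
y(8, -6)*((-16 + 17)/(-18 - 26)) = 8*((-16 + 17)/(-18 - 26)) = 8*(1/(-44)) = 8*(1*(-1/44)) = 8*(-1/44) = -2/11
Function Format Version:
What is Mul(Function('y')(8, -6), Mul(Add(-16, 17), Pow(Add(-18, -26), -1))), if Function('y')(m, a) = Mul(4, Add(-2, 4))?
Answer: Rational(-2, 11) ≈ -0.18182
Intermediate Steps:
Function('y')(m, a) = 8 (Function('y')(m, a) = Mul(4, 2) = 8)
Mul(Function('y')(8, -6), Mul(Add(-16, 17), Pow(Add(-18, -26), -1))) = Mul(8, Mul(Add(-16, 17), Pow(Add(-18, -26), -1))) = Mul(8, Mul(1, Pow(-44, -1))) = Mul(8, Mul(1, Rational(-1, 44))) = Mul(8, Rational(-1, 44)) = Rational(-2, 11)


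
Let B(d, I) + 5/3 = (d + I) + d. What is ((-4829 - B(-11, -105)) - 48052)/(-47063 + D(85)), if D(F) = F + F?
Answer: 14387/12789 ≈ 1.1250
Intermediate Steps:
B(d, I) = -5/3 + I + 2*d (B(d, I) = -5/3 + ((d + I) + d) = -5/3 + ((I + d) + d) = -5/3 + (I + 2*d) = -5/3 + I + 2*d)
D(F) = 2*F
((-4829 - B(-11, -105)) - 48052)/(-47063 + D(85)) = ((-4829 - (-5/3 - 105 + 2*(-11))) - 48052)/(-47063 + 2*85) = ((-4829 - (-5/3 - 105 - 22)) - 48052)/(-47063 + 170) = ((-4829 - 1*(-386/3)) - 48052)/(-46893) = ((-4829 + 386/3) - 48052)*(-1/46893) = (-14101/3 - 48052)*(-1/46893) = -158257/3*(-1/46893) = 14387/12789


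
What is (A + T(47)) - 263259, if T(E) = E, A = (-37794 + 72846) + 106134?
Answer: -122026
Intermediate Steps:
A = 141186 (A = 35052 + 106134 = 141186)
(A + T(47)) - 263259 = (141186 + 47) - 263259 = 141233 - 263259 = -122026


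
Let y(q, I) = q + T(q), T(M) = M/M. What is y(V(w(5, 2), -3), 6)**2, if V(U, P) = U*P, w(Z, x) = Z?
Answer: 196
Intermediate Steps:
V(U, P) = P*U
T(M) = 1
y(q, I) = 1 + q (y(q, I) = q + 1 = 1 + q)
y(V(w(5, 2), -3), 6)**2 = (1 - 3*5)**2 = (1 - 15)**2 = (-14)**2 = 196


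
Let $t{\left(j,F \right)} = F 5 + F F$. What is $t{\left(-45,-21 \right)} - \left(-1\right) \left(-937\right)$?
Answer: $-601$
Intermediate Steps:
$t{\left(j,F \right)} = F^{2} + 5 F$ ($t{\left(j,F \right)} = 5 F + F^{2} = F^{2} + 5 F$)
$t{\left(-45,-21 \right)} - \left(-1\right) \left(-937\right) = - 21 \left(5 - 21\right) - \left(-1\right) \left(-937\right) = \left(-21\right) \left(-16\right) - 937 = 336 - 937 = -601$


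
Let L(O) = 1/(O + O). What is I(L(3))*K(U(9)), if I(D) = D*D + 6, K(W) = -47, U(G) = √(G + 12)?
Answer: -10199/36 ≈ -283.31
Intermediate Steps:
L(O) = 1/(2*O)
U(G) = √(12 + G)
I(D) = 6 + D² (I(D) = D² + 6 = 6 + D²)
I(L(3))*K(U(9)) = (6 + ((½)/3)²)*(-47) = (6 + ((½)*(⅓))²)*(-47) = (6 + (⅙)²)*(-47) = (6 + 1/36)*(-47) = (217/36)*(-47) = -10199/36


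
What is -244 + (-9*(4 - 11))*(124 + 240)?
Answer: 22688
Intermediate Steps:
-244 + (-9*(4 - 11))*(124 + 240) = -244 - 9*(-7)*364 = -244 + 63*364 = -244 + 22932 = 22688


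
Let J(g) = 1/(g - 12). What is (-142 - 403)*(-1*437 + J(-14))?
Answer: 6192835/26 ≈ 2.3819e+5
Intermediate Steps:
J(g) = 1/(-12 + g)
(-142 - 403)*(-1*437 + J(-14)) = (-142 - 403)*(-1*437 + 1/(-12 - 14)) = -545*(-437 + 1/(-26)) = -545*(-437 - 1/26) = -545*(-11363/26) = 6192835/26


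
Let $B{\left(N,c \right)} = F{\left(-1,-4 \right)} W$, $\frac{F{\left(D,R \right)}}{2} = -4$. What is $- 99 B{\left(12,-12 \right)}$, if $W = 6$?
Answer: $4752$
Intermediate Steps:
$F{\left(D,R \right)} = -8$ ($F{\left(D,R \right)} = 2 \left(-4\right) = -8$)
$B{\left(N,c \right)} = -48$ ($B{\left(N,c \right)} = \left(-8\right) 6 = -48$)
$- 99 B{\left(12,-12 \right)} = \left(-99\right) \left(-48\right) = 4752$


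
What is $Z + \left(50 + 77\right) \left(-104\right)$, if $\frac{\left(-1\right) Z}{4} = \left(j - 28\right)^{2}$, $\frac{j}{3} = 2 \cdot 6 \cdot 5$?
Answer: $-105624$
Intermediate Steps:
$j = 180$ ($j = 3 \cdot 2 \cdot 6 \cdot 5 = 3 \cdot 12 \cdot 5 = 3 \cdot 60 = 180$)
$Z = -92416$ ($Z = - 4 \left(180 - 28\right)^{2} = - 4 \cdot 152^{2} = \left(-4\right) 23104 = -92416$)
$Z + \left(50 + 77\right) \left(-104\right) = -92416 + \left(50 + 77\right) \left(-104\right) = -92416 + 127 \left(-104\right) = -92416 - 13208 = -105624$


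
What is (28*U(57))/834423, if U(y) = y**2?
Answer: 1596/14639 ≈ 0.10902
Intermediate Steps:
(28*U(57))/834423 = (28*57**2)/834423 = (28*3249)*(1/834423) = 90972*(1/834423) = 1596/14639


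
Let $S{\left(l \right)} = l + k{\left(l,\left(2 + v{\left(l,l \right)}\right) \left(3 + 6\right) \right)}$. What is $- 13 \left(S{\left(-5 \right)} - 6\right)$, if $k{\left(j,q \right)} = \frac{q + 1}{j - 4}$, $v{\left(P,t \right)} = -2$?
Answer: $\frac{1300}{9} \approx 144.44$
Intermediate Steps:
$k{\left(j,q \right)} = \frac{1 + q}{-4 + j}$
$S{\left(l \right)} = l + \frac{1}{-4 + l}$ ($S{\left(l \right)} = l + \frac{1 + \left(2 - 2\right) \left(3 + 6\right)}{-4 + l} = l + \frac{1 + 0 \cdot 9}{-4 + l} = l + \frac{1 + 0}{-4 + l} = l + \frac{1}{-4 + l} 1 = l + \frac{1}{-4 + l}$)
$- 13 \left(S{\left(-5 \right)} - 6\right) = - 13 \left(\frac{1 - 5 \left(-4 - 5\right)}{-4 - 5} - 6\right) = - 13 \left(\frac{1 - -45}{-9} - 6\right) = - 13 \left(- \frac{1 + 45}{9} - 6\right) = - 13 \left(\left(- \frac{1}{9}\right) 46 - 6\right) = - 13 \left(- \frac{46}{9} - 6\right) = \left(-13\right) \left(- \frac{100}{9}\right) = \frac{1300}{9}$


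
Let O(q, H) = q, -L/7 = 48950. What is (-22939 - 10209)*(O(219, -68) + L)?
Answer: 11350902788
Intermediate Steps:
L = -342650 (L = -7*48950 = -342650)
(-22939 - 10209)*(O(219, -68) + L) = (-22939 - 10209)*(219 - 342650) = -33148*(-342431) = 11350902788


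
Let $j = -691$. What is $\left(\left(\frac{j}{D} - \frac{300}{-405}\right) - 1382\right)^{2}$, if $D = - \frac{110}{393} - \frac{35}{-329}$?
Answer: $\frac{50663787076475329}{7488306225} \approx 6.7657 \cdot 10^{6}$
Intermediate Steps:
$D = - \frac{3205}{18471}$ ($D = \left(-110\right) \frac{1}{393} - - \frac{5}{47} = - \frac{110}{393} + \frac{5}{47} = - \frac{3205}{18471} \approx -0.17352$)
$\left(\left(\frac{j}{D} - \frac{300}{-405}\right) - 1382\right)^{2} = \left(\left(- \frac{691}{- \frac{3205}{18471}} - \frac{300}{-405}\right) - 1382\right)^{2} = \left(\left(\left(-691\right) \left(- \frac{18471}{3205}\right) - - \frac{20}{27}\right) - 1382\right)^{2} = \left(\left(\frac{12763461}{3205} + \frac{20}{27}\right) - 1382\right)^{2} = \left(\frac{344677547}{86535} - 1382\right)^{2} = \left(\frac{225086177}{86535}\right)^{2} = \frac{50663787076475329}{7488306225}$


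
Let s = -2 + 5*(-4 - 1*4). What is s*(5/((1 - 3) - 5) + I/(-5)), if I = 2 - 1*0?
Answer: 234/5 ≈ 46.800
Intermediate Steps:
I = 2 (I = 2 + 0 = 2)
s = -42 (s = -2 + 5*(-4 - 4) = -2 + 5*(-8) = -2 - 40 = -42)
s*(5/((1 - 3) - 5) + I/(-5)) = -42*(5/((1 - 3) - 5) + 2/(-5)) = -42*(5/(-2 - 5) + 2*(-1/5)) = -42*(5/(-7) - 2/5) = -42*(5*(-1/7) - 2/5) = -42*(-5/7 - 2/5) = -42*(-39/35) = 234/5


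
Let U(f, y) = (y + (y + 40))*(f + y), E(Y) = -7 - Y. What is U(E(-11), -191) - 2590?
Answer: 61364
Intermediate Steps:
U(f, y) = (40 + 2*y)*(f + y) (U(f, y) = (y + (40 + y))*(f + y) = (40 + 2*y)*(f + y))
U(E(-11), -191) - 2590 = (2*(-191)² + 40*(-7 - 1*(-11)) + 40*(-191) + 2*(-7 - 1*(-11))*(-191)) - 2590 = (2*36481 + 40*(-7 + 11) - 7640 + 2*(-7 + 11)*(-191)) - 2590 = (72962 + 40*4 - 7640 + 2*4*(-191)) - 2590 = (72962 + 160 - 7640 - 1528) - 2590 = 63954 - 2590 = 61364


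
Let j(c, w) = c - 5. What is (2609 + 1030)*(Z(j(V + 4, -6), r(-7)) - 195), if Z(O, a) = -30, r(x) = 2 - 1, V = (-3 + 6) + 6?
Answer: -818775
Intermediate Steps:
V = 9 (V = 3 + 6 = 9)
r(x) = 1
j(c, w) = -5 + c
(2609 + 1030)*(Z(j(V + 4, -6), r(-7)) - 195) = (2609 + 1030)*(-30 - 195) = 3639*(-225) = -818775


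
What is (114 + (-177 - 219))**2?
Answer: 79524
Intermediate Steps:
(114 + (-177 - 219))**2 = (114 - 396)**2 = (-282)**2 = 79524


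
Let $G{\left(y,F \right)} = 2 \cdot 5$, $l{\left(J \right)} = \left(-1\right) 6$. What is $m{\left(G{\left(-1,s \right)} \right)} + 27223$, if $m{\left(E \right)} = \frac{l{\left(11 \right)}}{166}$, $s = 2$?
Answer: $\frac{2259506}{83} \approx 27223.0$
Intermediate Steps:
$l{\left(J \right)} = -6$
$G{\left(y,F \right)} = 10$
$m{\left(E \right)} = - \frac{3}{83}$ ($m{\left(E \right)} = - \frac{6}{166} = \left(-6\right) \frac{1}{166} = - \frac{3}{83}$)
$m{\left(G{\left(-1,s \right)} \right)} + 27223 = - \frac{3}{83} + 27223 = \frac{2259506}{83}$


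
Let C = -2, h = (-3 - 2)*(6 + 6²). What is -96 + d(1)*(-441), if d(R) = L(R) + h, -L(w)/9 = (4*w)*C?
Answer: 60762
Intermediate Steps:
h = -210 (h = -5*(6 + 36) = -5*42 = -210)
L(w) = 72*w (L(w) = -9*4*w*(-2) = -(-72)*w = 72*w)
d(R) = -210 + 72*R (d(R) = 72*R - 210 = -210 + 72*R)
-96 + d(1)*(-441) = -96 + (-210 + 72*1)*(-441) = -96 + (-210 + 72)*(-441) = -96 - 138*(-441) = -96 + 60858 = 60762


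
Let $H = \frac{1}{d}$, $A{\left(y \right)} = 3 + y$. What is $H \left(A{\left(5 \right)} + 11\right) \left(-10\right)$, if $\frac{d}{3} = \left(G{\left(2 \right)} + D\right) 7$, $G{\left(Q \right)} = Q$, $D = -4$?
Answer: $\frac{95}{21} \approx 4.5238$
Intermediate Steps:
$d = -42$ ($d = 3 \left(2 - 4\right) 7 = 3 \left(\left(-2\right) 7\right) = 3 \left(-14\right) = -42$)
$H = - \frac{1}{42}$ ($H = \frac{1}{-42} = - \frac{1}{42} \approx -0.02381$)
$H \left(A{\left(5 \right)} + 11\right) \left(-10\right) = - \frac{\left(\left(3 + 5\right) + 11\right) \left(-10\right)}{42} = - \frac{\left(8 + 11\right) \left(-10\right)}{42} = - \frac{19 \left(-10\right)}{42} = \left(- \frac{1}{42}\right) \left(-190\right) = \frac{95}{21}$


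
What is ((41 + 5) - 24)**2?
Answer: 484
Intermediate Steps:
((41 + 5) - 24)**2 = (46 - 24)**2 = 22**2 = 484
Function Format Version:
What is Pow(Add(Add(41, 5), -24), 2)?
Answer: 484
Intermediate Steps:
Pow(Add(Add(41, 5), -24), 2) = Pow(Add(46, -24), 2) = Pow(22, 2) = 484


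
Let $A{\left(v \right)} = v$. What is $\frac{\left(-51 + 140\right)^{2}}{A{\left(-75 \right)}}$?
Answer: $- \frac{7921}{75} \approx -105.61$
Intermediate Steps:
$\frac{\left(-51 + 140\right)^{2}}{A{\left(-75 \right)}} = \frac{\left(-51 + 140\right)^{2}}{-75} = 89^{2} \left(- \frac{1}{75}\right) = 7921 \left(- \frac{1}{75}\right) = - \frac{7921}{75}$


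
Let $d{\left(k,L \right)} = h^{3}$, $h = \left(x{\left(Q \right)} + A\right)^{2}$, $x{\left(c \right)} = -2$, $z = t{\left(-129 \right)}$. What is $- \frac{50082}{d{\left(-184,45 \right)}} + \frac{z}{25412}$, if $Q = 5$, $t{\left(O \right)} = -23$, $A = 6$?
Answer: $- \frac{159097249}{13010944} \approx -12.228$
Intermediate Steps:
$z = -23$
$h = 16$ ($h = \left(-2 + 6\right)^{2} = 4^{2} = 16$)
$d{\left(k,L \right)} = 4096$ ($d{\left(k,L \right)} = 16^{3} = 4096$)
$- \frac{50082}{d{\left(-184,45 \right)}} + \frac{z}{25412} = - \frac{50082}{4096} - \frac{23}{25412} = \left(-50082\right) \frac{1}{4096} - \frac{23}{25412} = - \frac{25041}{2048} - \frac{23}{25412} = - \frac{159097249}{13010944}$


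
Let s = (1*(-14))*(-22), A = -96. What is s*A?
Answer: -29568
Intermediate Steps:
s = 308 (s = -14*(-22) = 308)
s*A = 308*(-96) = -29568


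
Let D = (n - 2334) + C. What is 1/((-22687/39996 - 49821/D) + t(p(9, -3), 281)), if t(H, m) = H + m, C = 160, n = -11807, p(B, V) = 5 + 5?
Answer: 50834916/14945274535 ≈ 0.0034014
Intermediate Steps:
p(B, V) = 10
D = -13981 (D = (-11807 - 2334) + 160 = -14141 + 160 = -13981)
1/((-22687/39996 - 49821/D) + t(p(9, -3), 281)) = 1/((-22687/39996 - 49821/(-13981)) + (10 + 281)) = 1/((-22687*1/39996 - 49821*(-1/13981)) + 291) = 1/((-22687/39996 + 49821/13981) + 291) = 1/(152313979/50834916 + 291) = 1/(14945274535/50834916) = 50834916/14945274535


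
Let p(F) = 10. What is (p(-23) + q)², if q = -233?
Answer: 49729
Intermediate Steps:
(p(-23) + q)² = (10 - 233)² = (-223)² = 49729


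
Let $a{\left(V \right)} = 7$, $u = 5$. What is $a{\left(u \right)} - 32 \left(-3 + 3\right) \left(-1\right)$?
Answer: $7$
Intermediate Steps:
$a{\left(u \right)} - 32 \left(-3 + 3\right) \left(-1\right) = 7 - 32 \left(-3 + 3\right) \left(-1\right) = 7 - 32 \cdot 0 \left(-1\right) = 7 - 0 = 7 + 0 = 7$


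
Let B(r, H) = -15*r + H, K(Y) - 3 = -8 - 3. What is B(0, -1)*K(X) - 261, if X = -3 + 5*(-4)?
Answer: -253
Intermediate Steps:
X = -23 (X = -3 - 20 = -23)
K(Y) = -8 (K(Y) = 3 + (-8 - 3) = 3 - 11 = -8)
B(r, H) = H - 15*r
B(0, -1)*K(X) - 261 = (-1 - 15*0)*(-8) - 261 = (-1 + 0)*(-8) - 261 = -1*(-8) - 261 = 8 - 261 = -253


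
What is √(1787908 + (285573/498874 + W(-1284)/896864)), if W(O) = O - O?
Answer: √444966224902588210/498874 ≈ 1337.1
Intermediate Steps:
W(O) = 0
√(1787908 + (285573/498874 + W(-1284)/896864)) = √(1787908 + (285573/498874 + 0/896864)) = √(1787908 + (285573*(1/498874) + 0*(1/896864))) = √(1787908 + (285573/498874 + 0)) = √(1787908 + 285573/498874) = √(891941101165/498874) = √444966224902588210/498874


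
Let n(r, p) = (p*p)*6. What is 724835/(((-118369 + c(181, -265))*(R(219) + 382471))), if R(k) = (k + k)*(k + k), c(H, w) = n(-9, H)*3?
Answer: 144967/54138262927 ≈ 2.6777e-6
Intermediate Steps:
n(r, p) = 6*p² (n(r, p) = p²*6 = 6*p²)
c(H, w) = 18*H² (c(H, w) = (6*H²)*3 = 18*H²)
R(k) = 4*k² (R(k) = (2*k)*(2*k) = 4*k²)
724835/(((-118369 + c(181, -265))*(R(219) + 382471))) = 724835/(((-118369 + 18*181²)*(4*219² + 382471))) = 724835/(((-118369 + 18*32761)*(4*47961 + 382471))) = 724835/(((-118369 + 589698)*(191844 + 382471))) = 724835/((471329*574315)) = 724835/270691314635 = 724835*(1/270691314635) = 144967/54138262927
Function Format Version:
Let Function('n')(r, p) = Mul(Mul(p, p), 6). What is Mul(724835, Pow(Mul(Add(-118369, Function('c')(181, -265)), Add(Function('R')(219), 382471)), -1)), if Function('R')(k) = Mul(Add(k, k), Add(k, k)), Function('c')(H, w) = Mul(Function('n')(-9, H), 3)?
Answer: Rational(144967, 54138262927) ≈ 2.6777e-6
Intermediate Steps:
Function('n')(r, p) = Mul(6, Pow(p, 2)) (Function('n')(r, p) = Mul(Pow(p, 2), 6) = Mul(6, Pow(p, 2)))
Function('c')(H, w) = Mul(18, Pow(H, 2)) (Function('c')(H, w) = Mul(Mul(6, Pow(H, 2)), 3) = Mul(18, Pow(H, 2)))
Function('R')(k) = Mul(4, Pow(k, 2)) (Function('R')(k) = Mul(Mul(2, k), Mul(2, k)) = Mul(4, Pow(k, 2)))
Mul(724835, Pow(Mul(Add(-118369, Function('c')(181, -265)), Add(Function('R')(219), 382471)), -1)) = Mul(724835, Pow(Mul(Add(-118369, Mul(18, Pow(181, 2))), Add(Mul(4, Pow(219, 2)), 382471)), -1)) = Mul(724835, Pow(Mul(Add(-118369, Mul(18, 32761)), Add(Mul(4, 47961), 382471)), -1)) = Mul(724835, Pow(Mul(Add(-118369, 589698), Add(191844, 382471)), -1)) = Mul(724835, Pow(Mul(471329, 574315), -1)) = Mul(724835, Pow(270691314635, -1)) = Mul(724835, Rational(1, 270691314635)) = Rational(144967, 54138262927)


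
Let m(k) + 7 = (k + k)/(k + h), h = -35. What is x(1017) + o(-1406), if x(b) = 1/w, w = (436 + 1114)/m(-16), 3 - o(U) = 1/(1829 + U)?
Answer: 1334639/445842 ≈ 2.9935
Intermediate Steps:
m(k) = -7 + 2*k/(-35 + k) (m(k) = -7 + (k + k)/(k - 35) = -7 + (2*k)/(-35 + k) = -7 + 2*k/(-35 + k))
o(U) = 3 - 1/(1829 + U)
w = -3162/13 (w = (436 + 1114)/((5*(49 - 1*(-16))/(-35 - 16))) = 1550/((5*(49 + 16)/(-51))) = 1550/((5*(-1/51)*65)) = 1550/(-325/51) = 1550*(-51/325) = -3162/13 ≈ -243.23)
x(b) = -13/3162 (x(b) = 1/(-3162/13) = -13/3162)
x(1017) + o(-1406) = -13/3162 + (5486 + 3*(-1406))/(1829 - 1406) = -13/3162 + (5486 - 4218)/423 = -13/3162 + (1/423)*1268 = -13/3162 + 1268/423 = 1334639/445842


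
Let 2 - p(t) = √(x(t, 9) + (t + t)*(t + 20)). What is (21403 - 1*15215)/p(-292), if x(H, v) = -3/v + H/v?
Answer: -111384/1429301 - 18564*√1429337/1429301 ≈ -15.606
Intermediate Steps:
p(t) = 2 - √(-⅓ + t/9 + 2*t*(20 + t)) (p(t) = 2 - √((-3 + t)/9 + (t + t)*(t + 20)) = 2 - √((-3 + t)/9 + (2*t)*(20 + t)) = 2 - √((-⅓ + t/9) + 2*t*(20 + t)) = 2 - √(-⅓ + t/9 + 2*t*(20 + t)))
(21403 - 1*15215)/p(-292) = (21403 - 1*15215)/(2 - √(-3 + 18*(-292)² + 361*(-292))/3) = (21403 - 15215)/(2 - √(-3 + 18*85264 - 105412)/3) = 6188/(2 - √(-3 + 1534752 - 105412)/3) = 6188/(2 - √1429337/3)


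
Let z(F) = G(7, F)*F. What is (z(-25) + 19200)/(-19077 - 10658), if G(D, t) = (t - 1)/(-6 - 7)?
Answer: -3830/5947 ≈ -0.64402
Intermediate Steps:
G(D, t) = 1/13 - t/13 (G(D, t) = (-1 + t)/(-13) = (-1 + t)*(-1/13) = 1/13 - t/13)
z(F) = F*(1/13 - F/13) (z(F) = (1/13 - F/13)*F = F*(1/13 - F/13))
(z(-25) + 19200)/(-19077 - 10658) = ((1/13)*(-25)*(1 - 1*(-25)) + 19200)/(-19077 - 10658) = ((1/13)*(-25)*(1 + 25) + 19200)/(-29735) = ((1/13)*(-25)*26 + 19200)*(-1/29735) = (-50 + 19200)*(-1/29735) = 19150*(-1/29735) = -3830/5947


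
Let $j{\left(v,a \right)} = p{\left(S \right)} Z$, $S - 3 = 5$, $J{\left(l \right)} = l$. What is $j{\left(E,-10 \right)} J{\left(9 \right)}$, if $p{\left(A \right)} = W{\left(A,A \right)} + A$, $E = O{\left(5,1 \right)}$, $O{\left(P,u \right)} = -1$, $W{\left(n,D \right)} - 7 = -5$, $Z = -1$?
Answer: $-90$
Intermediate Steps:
$W{\left(n,D \right)} = 2$ ($W{\left(n,D \right)} = 7 - 5 = 2$)
$S = 8$ ($S = 3 + 5 = 8$)
$E = -1$
$p{\left(A \right)} = 2 + A$
$j{\left(v,a \right)} = -10$ ($j{\left(v,a \right)} = \left(2 + 8\right) \left(-1\right) = 10 \left(-1\right) = -10$)
$j{\left(E,-10 \right)} J{\left(9 \right)} = \left(-10\right) 9 = -90$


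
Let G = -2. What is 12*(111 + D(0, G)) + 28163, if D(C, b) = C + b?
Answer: 29471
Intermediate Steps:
12*(111 + D(0, G)) + 28163 = 12*(111 + (0 - 2)) + 28163 = 12*(111 - 2) + 28163 = 12*109 + 28163 = 1308 + 28163 = 29471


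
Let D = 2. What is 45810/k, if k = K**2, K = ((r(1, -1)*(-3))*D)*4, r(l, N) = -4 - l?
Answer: 509/160 ≈ 3.1813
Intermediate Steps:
K = 120 (K = (((-4 - 1*1)*(-3))*2)*4 = (((-4 - 1)*(-3))*2)*4 = (-5*(-3)*2)*4 = (15*2)*4 = 30*4 = 120)
k = 14400 (k = 120**2 = 14400)
45810/k = 45810/14400 = 45810*(1/14400) = 509/160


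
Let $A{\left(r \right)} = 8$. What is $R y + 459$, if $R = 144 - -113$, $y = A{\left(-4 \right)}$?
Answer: $2515$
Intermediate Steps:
$y = 8$
$R = 257$ ($R = 144 + 113 = 257$)
$R y + 459 = 257 \cdot 8 + 459 = 2056 + 459 = 2515$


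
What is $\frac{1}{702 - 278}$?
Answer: $\frac{1}{424} \approx 0.0023585$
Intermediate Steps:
$\frac{1}{702 - 278} = \frac{1}{424}$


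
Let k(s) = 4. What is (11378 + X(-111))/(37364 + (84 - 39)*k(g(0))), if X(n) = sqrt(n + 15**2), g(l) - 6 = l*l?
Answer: 5689/18772 + sqrt(114)/37544 ≈ 0.30334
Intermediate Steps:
g(l) = 6 + l**2 (g(l) = 6 + l*l = 6 + l**2)
X(n) = sqrt(225 + n) (X(n) = sqrt(n + 225) = sqrt(225 + n))
(11378 + X(-111))/(37364 + (84 - 39)*k(g(0))) = (11378 + sqrt(225 - 111))/(37364 + (84 - 39)*4) = (11378 + sqrt(114))/(37364 + 45*4) = (11378 + sqrt(114))/(37364 + 180) = (11378 + sqrt(114))/37544 = (11378 + sqrt(114))*(1/37544) = 5689/18772 + sqrt(114)/37544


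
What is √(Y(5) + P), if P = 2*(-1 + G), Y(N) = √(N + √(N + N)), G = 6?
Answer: √(10 + √(5 + √10)) ≈ 3.5857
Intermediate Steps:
Y(N) = √(N + √2*√N) (Y(N) = √(N + √(2*N)) = √(N + √2*√N))
P = 10 (P = 2*(-1 + 6) = 2*5 = 10)
√(Y(5) + P) = √(√(5 + √2*√5) + 10) = √(√(5 + √10) + 10) = √(10 + √(5 + √10))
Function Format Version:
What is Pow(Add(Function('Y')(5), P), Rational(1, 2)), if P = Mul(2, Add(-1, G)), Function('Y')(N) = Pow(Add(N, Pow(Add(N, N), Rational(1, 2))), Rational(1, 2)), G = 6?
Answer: Pow(Add(10, Pow(Add(5, Pow(10, Rational(1, 2))), Rational(1, 2))), Rational(1, 2)) ≈ 3.5857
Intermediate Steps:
Function('Y')(N) = Pow(Add(N, Mul(Pow(2, Rational(1, 2)), Pow(N, Rational(1, 2)))), Rational(1, 2)) (Function('Y')(N) = Pow(Add(N, Pow(Mul(2, N), Rational(1, 2))), Rational(1, 2)) = Pow(Add(N, Mul(Pow(2, Rational(1, 2)), Pow(N, Rational(1, 2)))), Rational(1, 2)))
P = 10 (P = Mul(2, Add(-1, 6)) = Mul(2, 5) = 10)
Pow(Add(Function('Y')(5), P), Rational(1, 2)) = Pow(Add(Pow(Add(5, Mul(Pow(2, Rational(1, 2)), Pow(5, Rational(1, 2)))), Rational(1, 2)), 10), Rational(1, 2)) = Pow(Add(Pow(Add(5, Pow(10, Rational(1, 2))), Rational(1, 2)), 10), Rational(1, 2)) = Pow(Add(10, Pow(Add(5, Pow(10, Rational(1, 2))), Rational(1, 2))), Rational(1, 2))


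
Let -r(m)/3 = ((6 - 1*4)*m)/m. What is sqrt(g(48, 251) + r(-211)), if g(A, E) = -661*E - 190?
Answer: I*sqrt(166107) ≈ 407.56*I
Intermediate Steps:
r(m) = -6 (r(m) = -3*(6 - 1*4)*m/m = -3*(6 - 4)*m/m = -3*2*m/m = -3*2 = -6)
g(A, E) = -190 - 661*E
sqrt(g(48, 251) + r(-211)) = sqrt((-190 - 661*251) - 6) = sqrt((-190 - 165911) - 6) = sqrt(-166101 - 6) = sqrt(-166107) = I*sqrt(166107)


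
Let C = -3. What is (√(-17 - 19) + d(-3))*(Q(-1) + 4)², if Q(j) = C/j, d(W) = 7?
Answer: 343 + 294*I ≈ 343.0 + 294.0*I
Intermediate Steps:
Q(j) = -3/j
(√(-17 - 19) + d(-3))*(Q(-1) + 4)² = (√(-17 - 19) + 7)*(-3/(-1) + 4)² = (√(-36) + 7)*(-3*(-1) + 4)² = (6*I + 7)*(3 + 4)² = (7 + 6*I)*7² = (7 + 6*I)*49 = 343 + 294*I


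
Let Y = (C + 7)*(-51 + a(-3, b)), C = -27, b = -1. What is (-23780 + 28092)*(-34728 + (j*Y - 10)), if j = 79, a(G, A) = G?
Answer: 218109584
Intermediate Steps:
Y = 1080 (Y = (-27 + 7)*(-51 - 3) = -20*(-54) = 1080)
(-23780 + 28092)*(-34728 + (j*Y - 10)) = (-23780 + 28092)*(-34728 + (79*1080 - 10)) = 4312*(-34728 + (85320 - 10)) = 4312*(-34728 + 85310) = 4312*50582 = 218109584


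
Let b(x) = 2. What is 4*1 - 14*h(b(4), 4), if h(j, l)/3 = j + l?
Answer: -248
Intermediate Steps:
h(j, l) = 3*j + 3*l (h(j, l) = 3*(j + l) = 3*j + 3*l)
4*1 - 14*h(b(4), 4) = 4*1 - 14*(3*2 + 3*4) = 4 - 14*(6 + 12) = 4 - 14*18 = 4 - 252 = -248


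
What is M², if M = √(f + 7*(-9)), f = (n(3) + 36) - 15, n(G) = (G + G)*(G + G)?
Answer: -6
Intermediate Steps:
n(G) = 4*G² (n(G) = (2*G)*(2*G) = 4*G²)
f = 57 (f = (4*3² + 36) - 15 = (4*9 + 36) - 15 = (36 + 36) - 15 = 72 - 15 = 57)
M = I*√6 (M = √(57 + 7*(-9)) = √(57 - 63) = √(-6) = I*√6 ≈ 2.4495*I)
M² = (I*√6)² = -6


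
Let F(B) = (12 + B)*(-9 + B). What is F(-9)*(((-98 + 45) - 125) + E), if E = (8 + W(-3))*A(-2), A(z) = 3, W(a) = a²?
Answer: 6858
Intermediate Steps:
F(B) = (-9 + B)*(12 + B)
E = 51 (E = (8 + (-3)²)*3 = (8 + 9)*3 = 17*3 = 51)
F(-9)*(((-98 + 45) - 125) + E) = (-108 + (-9)² + 3*(-9))*(((-98 + 45) - 125) + 51) = (-108 + 81 - 27)*((-53 - 125) + 51) = -54*(-178 + 51) = -54*(-127) = 6858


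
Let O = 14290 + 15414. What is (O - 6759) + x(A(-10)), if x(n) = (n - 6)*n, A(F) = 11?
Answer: 23000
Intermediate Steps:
x(n) = n*(-6 + n) (x(n) = (-6 + n)*n = n*(-6 + n))
O = 29704
(O - 6759) + x(A(-10)) = (29704 - 6759) + 11*(-6 + 11) = 22945 + 11*5 = 22945 + 55 = 23000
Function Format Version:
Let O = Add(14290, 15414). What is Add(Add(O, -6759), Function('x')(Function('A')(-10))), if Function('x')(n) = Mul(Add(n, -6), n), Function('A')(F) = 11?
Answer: 23000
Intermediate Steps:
Function('x')(n) = Mul(n, Add(-6, n)) (Function('x')(n) = Mul(Add(-6, n), n) = Mul(n, Add(-6, n)))
O = 29704
Add(Add(O, -6759), Function('x')(Function('A')(-10))) = Add(Add(29704, -6759), Mul(11, Add(-6, 11))) = Add(22945, Mul(11, 5)) = Add(22945, 55) = 23000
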